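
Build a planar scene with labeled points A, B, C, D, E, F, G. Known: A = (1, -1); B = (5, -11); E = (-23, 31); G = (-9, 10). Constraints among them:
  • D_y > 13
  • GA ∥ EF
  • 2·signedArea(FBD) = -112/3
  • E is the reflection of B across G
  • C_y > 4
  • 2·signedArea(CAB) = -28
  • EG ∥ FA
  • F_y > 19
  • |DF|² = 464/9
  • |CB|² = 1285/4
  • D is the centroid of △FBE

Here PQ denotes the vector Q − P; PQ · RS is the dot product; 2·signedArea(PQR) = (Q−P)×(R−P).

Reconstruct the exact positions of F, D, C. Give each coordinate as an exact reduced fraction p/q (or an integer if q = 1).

1. F_x = -13  [EG ∥ FA ∩ GA ∥ EF]
2. F_y = 20  [EG ∥ FA ∩ GA ∥ EF]
   → F = (-13, 20)
3. D_x = -31/3  [D is the centroid of △FBE]
4. D_y = 40/3  [D is the centroid of △FBE]
   → D = (-31/3, 40/3)
5. C_x = -4  [line 10·x + 4·y + 22 = 0 ∩ |CB|² = 1285/4]
6. C_y = 9/2  [line 10·x + 4·y + 22 = 0 ∩ |CB|² = 1285/4]
   → C = (-4, 9/2)

C = (-4, 9/2)
D = (-31/3, 40/3)
F = (-13, 20)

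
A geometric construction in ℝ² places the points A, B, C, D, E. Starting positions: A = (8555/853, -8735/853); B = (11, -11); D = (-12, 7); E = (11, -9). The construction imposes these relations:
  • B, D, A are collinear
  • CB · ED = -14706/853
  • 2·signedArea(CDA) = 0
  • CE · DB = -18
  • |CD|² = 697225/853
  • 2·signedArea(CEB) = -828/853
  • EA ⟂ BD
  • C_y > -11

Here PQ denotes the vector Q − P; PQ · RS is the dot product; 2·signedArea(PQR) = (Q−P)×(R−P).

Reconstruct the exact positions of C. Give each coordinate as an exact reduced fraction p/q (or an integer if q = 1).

1. C_x = 8969/853  [2·signedArea(CDA) = 0 ∩ CB · ED = -14706/853]
2. C_y = -9059/853  [2·signedArea(CDA) = 0 ∩ CB · ED = -14706/853]
   → C = (8969/853, -9059/853)

C = (8969/853, -9059/853)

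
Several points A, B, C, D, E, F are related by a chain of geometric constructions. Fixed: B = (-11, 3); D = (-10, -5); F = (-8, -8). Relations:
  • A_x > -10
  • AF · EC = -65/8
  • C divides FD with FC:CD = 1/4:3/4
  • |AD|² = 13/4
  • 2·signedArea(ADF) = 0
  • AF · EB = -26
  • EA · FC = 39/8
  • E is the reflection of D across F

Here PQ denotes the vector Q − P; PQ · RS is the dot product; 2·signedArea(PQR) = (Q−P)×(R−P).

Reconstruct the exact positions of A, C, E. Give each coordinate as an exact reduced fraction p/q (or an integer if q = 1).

A = (-9, -13/2)
C = (-17/2, -29/4)
E = (-6, -11)

1. A_x = -9  [line 3·x + 2·y + 40 = 0 ∩ |AD|² = 13/4]
2. A_y = -13/2  [line 3·x + 2·y + 40 = 0 ∩ |AD|² = 13/4]
   → A = (-9, -13/2)
3. C_x = -17/2  [C divides FD with FC:CD = 1/4:3/4]
4. C_y = -29/4  [C divides FD with FC:CD = 1/4:3/4]
   → C = (-17/2, -29/4)
5. E_x = -6  [E is the reflection of D across F]
6. E_y = -11  [E is the reflection of D across F]
   → E = (-6, -11)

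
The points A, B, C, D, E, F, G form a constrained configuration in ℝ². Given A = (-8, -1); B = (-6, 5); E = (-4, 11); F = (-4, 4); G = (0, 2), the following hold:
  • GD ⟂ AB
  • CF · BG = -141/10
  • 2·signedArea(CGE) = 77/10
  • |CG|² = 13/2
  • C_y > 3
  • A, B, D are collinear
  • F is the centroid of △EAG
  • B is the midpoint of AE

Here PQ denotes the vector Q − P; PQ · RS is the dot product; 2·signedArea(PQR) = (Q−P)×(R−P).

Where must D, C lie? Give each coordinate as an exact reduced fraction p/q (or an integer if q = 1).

1. D_x = -63/10  [A, B, D are collinear ∩ GD ⟂ AB]
2. D_y = 41/10  [A, B, D are collinear ∩ GD ⟂ AB]
   → D = (-63/10, 41/10)
3. C_x = -17/10  [2·signedArea(CGE) = 77/10 ∩ CF · BG = -141/10]
4. C_y = 39/10  [2·signedArea(CGE) = 77/10 ∩ CF · BG = -141/10]
   → C = (-17/10, 39/10)

C = (-17/10, 39/10)
D = (-63/10, 41/10)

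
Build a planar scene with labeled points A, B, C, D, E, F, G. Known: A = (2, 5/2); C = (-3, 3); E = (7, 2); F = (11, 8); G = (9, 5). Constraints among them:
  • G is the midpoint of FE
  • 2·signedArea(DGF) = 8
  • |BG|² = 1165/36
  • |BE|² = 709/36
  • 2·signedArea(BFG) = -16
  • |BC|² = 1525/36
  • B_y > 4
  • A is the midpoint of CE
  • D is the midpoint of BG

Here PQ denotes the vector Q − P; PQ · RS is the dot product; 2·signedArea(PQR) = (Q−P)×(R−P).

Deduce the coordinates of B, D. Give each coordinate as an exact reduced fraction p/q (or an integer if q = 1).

1. B_x = 10/3  [line 3·x + -2·y + -1 = 0 ∩ |BC|² = 1525/36]
2. B_y = 9/2  [line 3·x + -2·y + -1 = 0 ∩ |BC|² = 1525/36]
   → B = (10/3, 9/2)
3. D_x = 37/6  [D is the midpoint of BG]
4. D_y = 19/4  [D is the midpoint of BG]
   → D = (37/6, 19/4)

B = (10/3, 9/2)
D = (37/6, 19/4)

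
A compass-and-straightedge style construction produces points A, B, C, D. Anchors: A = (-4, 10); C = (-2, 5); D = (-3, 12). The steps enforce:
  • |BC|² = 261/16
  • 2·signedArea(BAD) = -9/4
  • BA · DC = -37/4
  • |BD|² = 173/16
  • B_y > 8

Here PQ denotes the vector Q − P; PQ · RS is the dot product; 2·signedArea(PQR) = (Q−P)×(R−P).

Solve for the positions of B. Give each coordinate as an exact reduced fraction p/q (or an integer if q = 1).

1. B_x = -7/2  [2·signedArea(BAD) = -9/4 ∩ BA · DC = -37/4]
2. B_y = 35/4  [2·signedArea(BAD) = -9/4 ∩ BA · DC = -37/4]
   → B = (-7/2, 35/4)

B = (-7/2, 35/4)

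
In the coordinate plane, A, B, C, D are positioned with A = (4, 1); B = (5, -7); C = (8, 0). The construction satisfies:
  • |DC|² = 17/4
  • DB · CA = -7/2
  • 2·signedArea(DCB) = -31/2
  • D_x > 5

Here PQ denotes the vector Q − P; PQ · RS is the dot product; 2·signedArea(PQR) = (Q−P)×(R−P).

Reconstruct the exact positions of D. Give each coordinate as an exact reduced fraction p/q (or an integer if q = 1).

1. D_x = 6  [2·signedArea(DCB) = -31/2 ∩ DB · CA = -7/2]
2. D_y = 1/2  [2·signedArea(DCB) = -31/2 ∩ DB · CA = -7/2]
   → D = (6, 1/2)

D = (6, 1/2)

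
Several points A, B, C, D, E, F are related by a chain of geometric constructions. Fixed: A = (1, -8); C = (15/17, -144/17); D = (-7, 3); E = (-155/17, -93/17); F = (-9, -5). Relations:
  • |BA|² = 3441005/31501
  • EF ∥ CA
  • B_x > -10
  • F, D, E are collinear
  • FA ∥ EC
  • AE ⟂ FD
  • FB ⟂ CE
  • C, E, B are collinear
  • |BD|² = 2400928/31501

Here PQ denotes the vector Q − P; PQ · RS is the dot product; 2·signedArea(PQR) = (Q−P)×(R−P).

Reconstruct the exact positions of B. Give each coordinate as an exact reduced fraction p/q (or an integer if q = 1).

B = (-16935/1853, -10125/1853)

1. B_x = -16935/1853  [C, E, B are collinear ∩ FB ⟂ CE]
2. B_y = -10125/1853  [C, E, B are collinear ∩ FB ⟂ CE]
   → B = (-16935/1853, -10125/1853)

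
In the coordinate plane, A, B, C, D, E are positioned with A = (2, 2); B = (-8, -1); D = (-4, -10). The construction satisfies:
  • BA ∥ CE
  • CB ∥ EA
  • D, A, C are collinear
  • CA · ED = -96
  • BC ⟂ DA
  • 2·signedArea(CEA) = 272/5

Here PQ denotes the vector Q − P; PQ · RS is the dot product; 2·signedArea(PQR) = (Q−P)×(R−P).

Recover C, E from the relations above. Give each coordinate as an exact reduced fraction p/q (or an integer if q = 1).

1. C_x = -6/5  [D, A, C are collinear ∩ BC ⟂ DA]
2. C_y = -22/5  [D, A, C are collinear ∩ BC ⟂ DA]
   → C = (-6/5, -22/5)
3. E_x = 44/5  [CB ∥ EA ∩ BA ∥ CE]
4. E_y = -7/5  [CB ∥ EA ∩ BA ∥ CE]
   → E = (44/5, -7/5)

C = (-6/5, -22/5)
E = (44/5, -7/5)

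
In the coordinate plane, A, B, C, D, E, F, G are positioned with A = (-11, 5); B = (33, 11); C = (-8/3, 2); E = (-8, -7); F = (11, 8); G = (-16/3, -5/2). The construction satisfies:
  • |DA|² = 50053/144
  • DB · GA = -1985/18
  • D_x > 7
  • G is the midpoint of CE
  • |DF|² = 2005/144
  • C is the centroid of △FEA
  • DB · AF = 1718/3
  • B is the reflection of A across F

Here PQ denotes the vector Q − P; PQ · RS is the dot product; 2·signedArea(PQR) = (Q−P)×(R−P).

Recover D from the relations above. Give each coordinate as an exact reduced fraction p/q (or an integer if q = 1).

D = (91/12, 13/2)

1. D_x = 91/12  [DB · AF = 1718/3 ∩ DB · GA = -1985/18]
2. D_y = 13/2  [DB · AF = 1718/3 ∩ DB · GA = -1985/18]
   → D = (91/12, 13/2)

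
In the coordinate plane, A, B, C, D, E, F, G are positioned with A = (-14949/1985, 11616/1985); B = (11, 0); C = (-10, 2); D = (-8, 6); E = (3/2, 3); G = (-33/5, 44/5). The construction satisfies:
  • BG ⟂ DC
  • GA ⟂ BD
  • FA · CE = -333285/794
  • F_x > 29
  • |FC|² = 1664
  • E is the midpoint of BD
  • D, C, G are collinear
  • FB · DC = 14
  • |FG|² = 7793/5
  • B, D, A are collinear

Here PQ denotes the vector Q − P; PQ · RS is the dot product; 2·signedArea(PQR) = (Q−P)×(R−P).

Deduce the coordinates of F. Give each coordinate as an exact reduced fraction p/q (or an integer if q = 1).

1. F_x = 30  [FB · DC = 14 ∩ FA · CE = -333285/794]
2. F_y = -6  [FB · DC = 14 ∩ FA · CE = -333285/794]
   → F = (30, -6)

F = (30, -6)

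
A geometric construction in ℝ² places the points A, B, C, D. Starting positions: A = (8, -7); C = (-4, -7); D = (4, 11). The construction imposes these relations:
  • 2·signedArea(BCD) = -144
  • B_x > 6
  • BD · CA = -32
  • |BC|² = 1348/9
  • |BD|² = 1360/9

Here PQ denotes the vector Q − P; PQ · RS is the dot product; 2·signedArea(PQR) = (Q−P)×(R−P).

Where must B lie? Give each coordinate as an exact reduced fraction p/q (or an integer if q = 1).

1. B_x = 20/3  [BD · CA = -32 ∩ 2·signedArea(BCD) = -144]
2. B_y = -1  [BD · CA = -32 ∩ 2·signedArea(BCD) = -144]
   → B = (20/3, -1)

B = (20/3, -1)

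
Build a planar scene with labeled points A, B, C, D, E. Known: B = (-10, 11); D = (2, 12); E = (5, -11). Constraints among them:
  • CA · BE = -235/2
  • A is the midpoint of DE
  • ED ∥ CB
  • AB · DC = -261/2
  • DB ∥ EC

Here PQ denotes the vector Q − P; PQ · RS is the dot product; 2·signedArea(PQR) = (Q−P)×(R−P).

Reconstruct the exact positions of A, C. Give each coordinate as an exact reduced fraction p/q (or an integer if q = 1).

A = (7/2, 1/2)
C = (-7, -12)

1. A_x = 7/2  [A is the midpoint of DE]
2. A_y = 1/2  [A is the midpoint of DE]
   → A = (7/2, 1/2)
3. C_x = -7  [ED ∥ CB ∩ DB ∥ EC]
4. C_y = -12  [ED ∥ CB ∩ DB ∥ EC]
   → C = (-7, -12)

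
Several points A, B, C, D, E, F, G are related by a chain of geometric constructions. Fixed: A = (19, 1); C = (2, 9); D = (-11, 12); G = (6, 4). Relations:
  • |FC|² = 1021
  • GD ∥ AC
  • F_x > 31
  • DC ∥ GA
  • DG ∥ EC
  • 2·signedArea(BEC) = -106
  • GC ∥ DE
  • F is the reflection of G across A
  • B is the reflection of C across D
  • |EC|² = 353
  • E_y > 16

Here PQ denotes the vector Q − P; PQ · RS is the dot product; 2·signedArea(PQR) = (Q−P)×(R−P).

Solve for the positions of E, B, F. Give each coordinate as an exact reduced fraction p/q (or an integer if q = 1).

B = (-24, 15)
E = (-15, 17)
F = (32, -2)

1. E_x = -15  [DG ∥ EC ∩ GC ∥ DE]
2. E_y = 17  [DG ∥ EC ∩ GC ∥ DE]
   → E = (-15, 17)
3. B_x = -24  [B is the reflection of C across D]
4. B_y = 15  [B is the reflection of C across D]
   → B = (-24, 15)
5. F_x = 32  [F is the reflection of G across A]
6. F_y = -2  [F is the reflection of G across A]
   → F = (32, -2)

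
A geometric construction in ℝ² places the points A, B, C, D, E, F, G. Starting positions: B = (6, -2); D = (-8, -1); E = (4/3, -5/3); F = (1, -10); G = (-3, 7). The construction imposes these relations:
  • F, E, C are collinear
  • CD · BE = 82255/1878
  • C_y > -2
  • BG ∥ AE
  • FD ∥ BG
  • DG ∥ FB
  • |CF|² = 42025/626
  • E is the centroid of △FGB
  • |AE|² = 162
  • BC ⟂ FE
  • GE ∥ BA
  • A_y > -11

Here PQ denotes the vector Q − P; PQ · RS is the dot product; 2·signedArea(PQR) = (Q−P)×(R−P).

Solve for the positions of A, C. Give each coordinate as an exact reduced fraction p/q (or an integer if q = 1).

A = (31/3, -32/3)
C = (831/626, -1135/626)

1. A_x = 31/3  [BG ∥ AE ∩ GE ∥ BA]
2. A_y = -32/3  [BG ∥ AE ∩ GE ∥ BA]
   → A = (31/3, -32/3)
3. C_x = 831/626  [F, E, C are collinear ∩ BC ⟂ FE]
4. C_y = -1135/626  [F, E, C are collinear ∩ BC ⟂ FE]
   → C = (831/626, -1135/626)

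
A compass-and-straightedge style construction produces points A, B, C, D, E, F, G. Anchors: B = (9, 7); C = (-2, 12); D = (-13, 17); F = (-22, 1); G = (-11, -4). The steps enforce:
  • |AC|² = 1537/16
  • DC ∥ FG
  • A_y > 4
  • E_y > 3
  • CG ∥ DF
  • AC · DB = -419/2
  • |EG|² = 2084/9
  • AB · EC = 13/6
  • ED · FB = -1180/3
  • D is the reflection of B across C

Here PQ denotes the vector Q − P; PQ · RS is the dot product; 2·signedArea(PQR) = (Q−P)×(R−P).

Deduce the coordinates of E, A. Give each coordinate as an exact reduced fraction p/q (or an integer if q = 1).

1. E_x = 7/3  [line -31·x + -6·y + 277/3 = 0 ∩ |EG|² = 2084/9]
2. E_y = 10/3  [line -31·x + -6·y + 277/3 = 0 ∩ |EG|² = 2084/9]
   → E = (7/3, 10/3)
3. A_x = 4  [AB · EC = 13/6 ∩ AC · DB = -419/2]
4. A_y = 17/4  [AB · EC = 13/6 ∩ AC · DB = -419/2]
   → A = (4, 17/4)

A = (4, 17/4)
E = (7/3, 10/3)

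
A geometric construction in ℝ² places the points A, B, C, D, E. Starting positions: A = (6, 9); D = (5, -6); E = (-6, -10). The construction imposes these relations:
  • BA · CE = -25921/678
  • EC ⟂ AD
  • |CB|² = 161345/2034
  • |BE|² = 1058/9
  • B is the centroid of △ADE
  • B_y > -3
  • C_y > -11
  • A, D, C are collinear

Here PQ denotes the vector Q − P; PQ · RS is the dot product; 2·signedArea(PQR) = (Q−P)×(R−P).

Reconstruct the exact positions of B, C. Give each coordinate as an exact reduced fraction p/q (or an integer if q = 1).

B = (5/3, -7/3)
C = (1059/226, -2421/226)

1. B_x = 5/3  [B is the centroid of △ADE]
2. B_y = -7/3  [B is the centroid of △ADE]
   → B = (5/3, -7/3)
3. C_x = 1059/226  [A, D, C are collinear ∩ EC ⟂ AD]
4. C_y = -2421/226  [A, D, C are collinear ∩ EC ⟂ AD]
   → C = (1059/226, -2421/226)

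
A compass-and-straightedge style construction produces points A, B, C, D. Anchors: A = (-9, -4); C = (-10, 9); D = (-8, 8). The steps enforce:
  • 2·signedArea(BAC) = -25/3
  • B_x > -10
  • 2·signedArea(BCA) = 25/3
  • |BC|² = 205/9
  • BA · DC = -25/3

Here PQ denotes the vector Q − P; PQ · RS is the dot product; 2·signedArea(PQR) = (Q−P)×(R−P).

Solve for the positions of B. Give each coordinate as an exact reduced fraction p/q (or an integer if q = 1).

B = (-9, 13/3)

1. B_x = -9  [2·signedArea(BAC) = -25/3 ∩ BA · DC = -25/3]
2. B_y = 13/3  [2·signedArea(BAC) = -25/3 ∩ BA · DC = -25/3]
   → B = (-9, 13/3)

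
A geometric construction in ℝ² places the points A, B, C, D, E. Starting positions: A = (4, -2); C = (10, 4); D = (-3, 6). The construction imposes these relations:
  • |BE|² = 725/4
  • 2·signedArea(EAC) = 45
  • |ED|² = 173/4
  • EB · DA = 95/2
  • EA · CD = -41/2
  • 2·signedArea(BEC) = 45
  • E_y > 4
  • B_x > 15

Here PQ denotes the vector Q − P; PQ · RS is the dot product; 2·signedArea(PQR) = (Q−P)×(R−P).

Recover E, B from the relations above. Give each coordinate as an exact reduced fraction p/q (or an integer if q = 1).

1. E_x = 7/2  [EA · CD = -41/2 ∩ 2·signedArea(EAC) = 45]
2. E_y = 5  [EA · CD = -41/2 ∩ 2·signedArea(EAC) = 45]
   → E = (7/2, 5)
3. B_x = 16  [2·signedArea(BEC) = 45 ∩ EB · DA = 95/2]
4. B_y = 10  [2·signedArea(BEC) = 45 ∩ EB · DA = 95/2]
   → B = (16, 10)

B = (16, 10)
E = (7/2, 5)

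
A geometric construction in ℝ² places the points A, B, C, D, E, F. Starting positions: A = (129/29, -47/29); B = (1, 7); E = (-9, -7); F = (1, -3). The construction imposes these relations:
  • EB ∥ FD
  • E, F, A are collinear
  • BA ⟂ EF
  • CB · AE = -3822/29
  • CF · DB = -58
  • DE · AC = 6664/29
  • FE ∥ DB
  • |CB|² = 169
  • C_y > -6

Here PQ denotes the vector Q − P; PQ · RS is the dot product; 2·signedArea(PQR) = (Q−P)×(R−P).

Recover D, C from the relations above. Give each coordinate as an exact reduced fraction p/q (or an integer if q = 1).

1. D_x = 11  [FE ∥ DB ∩ EB ∥ FD]
2. D_y = 11  [FE ∥ DB ∩ EB ∥ FD]
   → D = (11, 11)
3. C_x = -4  [CF · DB = -58 ∩ DE · AC = 6664/29]
4. C_y = -5  [CF · DB = -58 ∩ DE · AC = 6664/29]
   → C = (-4, -5)

C = (-4, -5)
D = (11, 11)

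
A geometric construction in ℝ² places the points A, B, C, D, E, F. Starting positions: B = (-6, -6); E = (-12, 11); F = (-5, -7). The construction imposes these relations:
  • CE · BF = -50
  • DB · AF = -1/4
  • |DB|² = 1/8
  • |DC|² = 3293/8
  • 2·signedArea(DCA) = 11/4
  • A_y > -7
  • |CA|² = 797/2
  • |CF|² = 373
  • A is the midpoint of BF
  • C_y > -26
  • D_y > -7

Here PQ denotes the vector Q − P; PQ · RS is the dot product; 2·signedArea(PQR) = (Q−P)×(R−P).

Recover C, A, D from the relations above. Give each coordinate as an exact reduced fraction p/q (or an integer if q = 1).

A = (-11/2, -13/2)
C = (2, -25)
D = (-23/4, -25/4)

1. A_x = -11/2  [A is the midpoint of BF]
2. A_y = -13/2  [A is the midpoint of BF]
   → A = (-11/2, -13/2)
3. D_x = -23/4  [line -1/2·x + 1/2·y + 1/4 = 0 ∩ |DB|² = 1/8]
4. D_y = -25/4  [line -1/2·x + 1/2·y + 1/4 = 0 ∩ |DB|² = 1/8]
   → D = (-23/4, -25/4)
5. C_x = 2  [CE · BF = -50 ∩ 2·signedArea(DCA) = 11/4]
6. C_y = -25  [CE · BF = -50 ∩ 2·signedArea(DCA) = 11/4]
   → C = (2, -25)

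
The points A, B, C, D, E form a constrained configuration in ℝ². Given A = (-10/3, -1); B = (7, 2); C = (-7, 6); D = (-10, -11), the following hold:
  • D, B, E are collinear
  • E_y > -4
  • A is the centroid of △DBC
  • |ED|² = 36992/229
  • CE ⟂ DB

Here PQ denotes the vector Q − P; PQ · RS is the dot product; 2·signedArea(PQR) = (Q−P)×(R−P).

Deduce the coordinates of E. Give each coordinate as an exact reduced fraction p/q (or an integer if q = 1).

1. E_x = 22/229  [D, B, E are collinear ∩ CE ⟂ DB]
2. E_y = -751/229  [D, B, E are collinear ∩ CE ⟂ DB]
   → E = (22/229, -751/229)

E = (22/229, -751/229)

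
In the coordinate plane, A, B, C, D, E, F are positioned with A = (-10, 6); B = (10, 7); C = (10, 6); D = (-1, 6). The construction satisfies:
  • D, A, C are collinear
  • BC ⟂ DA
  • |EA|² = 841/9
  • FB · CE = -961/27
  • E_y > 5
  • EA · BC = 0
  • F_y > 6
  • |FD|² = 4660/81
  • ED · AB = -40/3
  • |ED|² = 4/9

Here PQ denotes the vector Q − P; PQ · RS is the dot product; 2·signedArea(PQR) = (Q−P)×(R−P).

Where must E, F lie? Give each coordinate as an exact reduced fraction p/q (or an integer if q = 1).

1. E_x = -1/3  [EA · BC = 0 ∩ ED · AB = -40/3]
2. E_y = 6  [EA · BC = 0 ∩ ED · AB = -40/3]
   → E = (-1/3, 6)
3. F_x = 59/9  [FB · CE = -961/27]
4. F_y = 20/3  [|FD|² = 4660/81]
   → F = (59/9, 20/3)

E = (-1/3, 6)
F = (59/9, 20/3)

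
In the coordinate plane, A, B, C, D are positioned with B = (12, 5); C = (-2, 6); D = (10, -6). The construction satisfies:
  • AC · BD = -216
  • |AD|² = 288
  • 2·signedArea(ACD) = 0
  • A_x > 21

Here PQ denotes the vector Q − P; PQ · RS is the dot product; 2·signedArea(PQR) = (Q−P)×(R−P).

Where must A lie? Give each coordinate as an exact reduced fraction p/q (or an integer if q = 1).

1. A_x = 22  [2·signedArea(ACD) = 0 ∩ AC · BD = -216]
2. A_y = -18  [2·signedArea(ACD) = 0 ∩ AC · BD = -216]
   → A = (22, -18)

A = (22, -18)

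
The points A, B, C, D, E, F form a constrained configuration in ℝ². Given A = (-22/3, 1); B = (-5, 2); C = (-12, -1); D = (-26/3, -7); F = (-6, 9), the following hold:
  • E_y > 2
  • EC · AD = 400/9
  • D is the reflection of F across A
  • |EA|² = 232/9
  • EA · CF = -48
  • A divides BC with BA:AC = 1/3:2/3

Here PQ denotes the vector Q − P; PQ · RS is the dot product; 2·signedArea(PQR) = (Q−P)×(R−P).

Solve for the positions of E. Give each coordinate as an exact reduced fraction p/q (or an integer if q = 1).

1. E_x = -8/3  [EC · AD = 400/9 ∩ EA · CF = -48]
2. E_y = 3  [EC · AD = 400/9 ∩ EA · CF = -48]
   → E = (-8/3, 3)

E = (-8/3, 3)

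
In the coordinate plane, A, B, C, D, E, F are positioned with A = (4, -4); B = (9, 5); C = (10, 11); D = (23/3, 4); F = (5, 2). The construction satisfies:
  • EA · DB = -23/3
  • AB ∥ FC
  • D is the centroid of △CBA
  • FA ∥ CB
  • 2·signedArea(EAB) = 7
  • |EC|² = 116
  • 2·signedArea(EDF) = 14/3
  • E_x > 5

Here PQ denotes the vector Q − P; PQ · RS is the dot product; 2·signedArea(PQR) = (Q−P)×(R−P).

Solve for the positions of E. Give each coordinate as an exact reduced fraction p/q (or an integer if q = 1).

1. E_x = 6  [2·signedArea(EAB) = 7 ∩ 2·signedArea(EDF) = 14/3]
2. E_y = 1  [2·signedArea(EAB) = 7 ∩ 2·signedArea(EDF) = 14/3]
   → E = (6, 1)

E = (6, 1)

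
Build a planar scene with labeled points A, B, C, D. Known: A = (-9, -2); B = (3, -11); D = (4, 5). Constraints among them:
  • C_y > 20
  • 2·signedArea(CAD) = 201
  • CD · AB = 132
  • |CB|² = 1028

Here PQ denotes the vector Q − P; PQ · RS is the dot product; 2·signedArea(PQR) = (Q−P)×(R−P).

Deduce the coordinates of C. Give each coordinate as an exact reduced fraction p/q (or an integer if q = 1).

C = (5, 21)

1. C_x = 5  [CD · AB = 132 ∩ 2·signedArea(CAD) = 201]
2. C_y = 21  [CD · AB = 132 ∩ 2·signedArea(CAD) = 201]
   → C = (5, 21)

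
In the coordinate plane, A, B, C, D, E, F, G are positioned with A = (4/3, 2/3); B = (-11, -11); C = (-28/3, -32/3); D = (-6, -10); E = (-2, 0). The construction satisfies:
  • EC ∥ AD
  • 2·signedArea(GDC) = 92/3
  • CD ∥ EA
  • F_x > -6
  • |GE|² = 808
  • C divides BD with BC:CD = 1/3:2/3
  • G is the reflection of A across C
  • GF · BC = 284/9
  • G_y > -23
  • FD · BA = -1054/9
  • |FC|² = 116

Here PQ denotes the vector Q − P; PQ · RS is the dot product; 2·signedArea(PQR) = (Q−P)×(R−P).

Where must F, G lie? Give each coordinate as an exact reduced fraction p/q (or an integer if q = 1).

F = (-16/3, -2/3)
G = (-20, -22)

1. G_x = -20  [G is the reflection of A across C]
2. G_y = -22  [G is the reflection of A across C]
   → G = (-20, -22)
3. F_x = -16/3  [FD · BA = -1054/9 ∩ GF · BC = 284/9]
4. F_y = -2/3  [FD · BA = -1054/9 ∩ GF · BC = 284/9]
   → F = (-16/3, -2/3)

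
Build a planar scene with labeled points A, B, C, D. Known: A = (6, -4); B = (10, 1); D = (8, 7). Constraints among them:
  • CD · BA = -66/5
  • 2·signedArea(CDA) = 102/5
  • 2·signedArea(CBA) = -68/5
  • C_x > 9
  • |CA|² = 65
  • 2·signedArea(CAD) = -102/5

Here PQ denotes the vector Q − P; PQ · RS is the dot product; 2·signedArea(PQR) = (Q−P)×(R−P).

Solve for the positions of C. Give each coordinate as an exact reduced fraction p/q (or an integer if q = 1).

C = (46/5, 17/5)

1. C_x = 46/5  [2·signedArea(CBA) = -68/5 ∩ 2·signedArea(CDA) = 102/5]
2. C_y = 17/5  [2·signedArea(CBA) = -68/5 ∩ 2·signedArea(CDA) = 102/5]
   → C = (46/5, 17/5)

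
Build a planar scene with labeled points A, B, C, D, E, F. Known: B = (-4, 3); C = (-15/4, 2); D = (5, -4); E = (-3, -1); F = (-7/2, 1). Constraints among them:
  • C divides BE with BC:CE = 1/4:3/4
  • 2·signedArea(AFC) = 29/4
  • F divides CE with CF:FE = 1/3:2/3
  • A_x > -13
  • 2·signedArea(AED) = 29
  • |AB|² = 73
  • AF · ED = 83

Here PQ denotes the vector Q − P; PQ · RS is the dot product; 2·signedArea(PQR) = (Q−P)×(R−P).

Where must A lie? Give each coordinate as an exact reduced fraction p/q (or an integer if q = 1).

A = (-12, 6)

1. A_x = -12  [2·signedArea(AED) = 29 ∩ 2·signedArea(AFC) = 29/4]
2. A_y = 6  [2·signedArea(AED) = 29 ∩ 2·signedArea(AFC) = 29/4]
   → A = (-12, 6)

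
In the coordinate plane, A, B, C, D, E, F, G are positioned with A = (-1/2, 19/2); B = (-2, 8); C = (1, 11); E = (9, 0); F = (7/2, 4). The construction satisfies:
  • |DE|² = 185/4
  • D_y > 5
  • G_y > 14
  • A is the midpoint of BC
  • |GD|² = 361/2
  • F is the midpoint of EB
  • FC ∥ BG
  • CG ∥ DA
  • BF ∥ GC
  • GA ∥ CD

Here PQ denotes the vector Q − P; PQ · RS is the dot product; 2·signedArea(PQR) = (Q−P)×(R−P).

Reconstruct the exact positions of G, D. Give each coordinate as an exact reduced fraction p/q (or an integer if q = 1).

1. G_x = -9/2  [BF ∥ GC ∩ FC ∥ BG]
2. G_y = 15  [BF ∥ GC ∩ FC ∥ BG]
   → G = (-9/2, 15)
3. D_x = 5  [CG ∥ DA ∩ GA ∥ CD]
4. D_y = 11/2  [CG ∥ DA ∩ GA ∥ CD]
   → D = (5, 11/2)

D = (5, 11/2)
G = (-9/2, 15)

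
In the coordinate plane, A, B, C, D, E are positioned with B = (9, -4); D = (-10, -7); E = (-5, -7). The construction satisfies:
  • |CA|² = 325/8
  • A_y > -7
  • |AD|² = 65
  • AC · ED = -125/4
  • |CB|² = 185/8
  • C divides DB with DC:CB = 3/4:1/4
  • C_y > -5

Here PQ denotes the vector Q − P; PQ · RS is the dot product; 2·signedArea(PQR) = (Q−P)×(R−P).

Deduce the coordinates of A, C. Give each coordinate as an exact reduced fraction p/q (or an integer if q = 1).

A = (-2, -6)
C = (17/4, -19/4)

1. C_x = 17/4  [C divides DB with DC:CB = 3/4:1/4]
2. C_y = -19/4  [C divides DB with DC:CB = 3/4:1/4]
   → C = (17/4, -19/4)
3. A_x = -2  [AC · ED = -125/4]
4. A_y = -6  [|AD|² = 65]
   → A = (-2, -6)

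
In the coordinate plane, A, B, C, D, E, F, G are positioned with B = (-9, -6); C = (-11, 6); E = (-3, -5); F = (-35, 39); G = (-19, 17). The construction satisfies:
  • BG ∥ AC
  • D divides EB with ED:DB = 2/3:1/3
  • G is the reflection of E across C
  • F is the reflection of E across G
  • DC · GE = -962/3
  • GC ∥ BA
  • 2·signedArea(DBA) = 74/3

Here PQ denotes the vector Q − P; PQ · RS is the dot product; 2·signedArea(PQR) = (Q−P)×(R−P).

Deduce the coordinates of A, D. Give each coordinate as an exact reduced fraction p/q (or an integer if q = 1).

1. A_x = -1  [BG ∥ AC ∩ GC ∥ BA]
2. A_y = -17  [BG ∥ AC ∩ GC ∥ BA]
   → A = (-1, -17)
3. D_x = -7  [D divides EB with ED:DB = 2/3:1/3]
4. D_y = -17/3  [D divides EB with ED:DB = 2/3:1/3]
   → D = (-7, -17/3)

A = (-1, -17)
D = (-7, -17/3)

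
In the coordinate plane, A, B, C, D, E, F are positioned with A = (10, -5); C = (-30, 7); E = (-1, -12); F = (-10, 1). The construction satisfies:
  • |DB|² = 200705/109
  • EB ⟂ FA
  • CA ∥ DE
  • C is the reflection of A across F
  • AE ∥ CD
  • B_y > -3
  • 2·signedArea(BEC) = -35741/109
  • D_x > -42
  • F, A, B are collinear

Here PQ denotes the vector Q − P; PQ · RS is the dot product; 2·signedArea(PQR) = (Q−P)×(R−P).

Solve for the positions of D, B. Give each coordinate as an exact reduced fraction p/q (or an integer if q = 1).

1. D_x = -41  [CA ∥ DE ∩ AE ∥ CD]
2. D_y = 0  [CA ∥ DE ∩ AE ∥ CD]
   → D = (-41, 0)
3. B_x = 200/109  [F, A, B are collinear ∩ EB ⟂ FA]
4. B_y = -278/109  [F, A, B are collinear ∩ EB ⟂ FA]
   → B = (200/109, -278/109)

B = (200/109, -278/109)
D = (-41, 0)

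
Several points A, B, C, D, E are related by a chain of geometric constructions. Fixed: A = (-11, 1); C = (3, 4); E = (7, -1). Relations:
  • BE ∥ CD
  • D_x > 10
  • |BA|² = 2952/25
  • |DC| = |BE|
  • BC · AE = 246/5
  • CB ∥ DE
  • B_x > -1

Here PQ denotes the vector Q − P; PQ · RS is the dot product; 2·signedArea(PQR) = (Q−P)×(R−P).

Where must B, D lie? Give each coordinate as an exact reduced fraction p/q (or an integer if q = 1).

B = (-1/5, -1/5)
D = (51/5, 16/5)

1. B_x = -1/5  [line -18·x + 2·y + -16/5 = 0 ∩ |BA|² = 2952/25]
2. B_y = -1/5  [line -18·x + 2·y + -16/5 = 0 ∩ |BA|² = 2952/25]
   → B = (-1/5, -1/5)
3. D_x = 51/5  [CB ∥ DE ∩ BE ∥ CD]
4. D_y = 16/5  [CB ∥ DE ∩ BE ∥ CD]
   → D = (51/5, 16/5)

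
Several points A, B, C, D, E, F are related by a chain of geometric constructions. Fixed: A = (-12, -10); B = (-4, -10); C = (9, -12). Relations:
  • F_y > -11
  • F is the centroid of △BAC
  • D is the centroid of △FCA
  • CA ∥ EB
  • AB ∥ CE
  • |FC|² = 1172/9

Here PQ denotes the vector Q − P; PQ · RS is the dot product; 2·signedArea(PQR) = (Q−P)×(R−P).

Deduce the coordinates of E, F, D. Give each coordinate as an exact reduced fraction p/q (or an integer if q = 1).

D = (-16/9, -98/9)
E = (17, -12)
F = (-7/3, -32/3)

1. E_x = 17  [CA ∥ EB ∩ AB ∥ CE]
2. E_y = -12  [CA ∥ EB ∩ AB ∥ CE]
   → E = (17, -12)
3. F_x = -7/3  [F is the centroid of △BAC]
4. F_y = -32/3  [F is the centroid of △BAC]
   → F = (-7/3, -32/3)
5. D_x = -16/9  [D is the centroid of △FCA]
6. D_y = -98/9  [D is the centroid of △FCA]
   → D = (-16/9, -98/9)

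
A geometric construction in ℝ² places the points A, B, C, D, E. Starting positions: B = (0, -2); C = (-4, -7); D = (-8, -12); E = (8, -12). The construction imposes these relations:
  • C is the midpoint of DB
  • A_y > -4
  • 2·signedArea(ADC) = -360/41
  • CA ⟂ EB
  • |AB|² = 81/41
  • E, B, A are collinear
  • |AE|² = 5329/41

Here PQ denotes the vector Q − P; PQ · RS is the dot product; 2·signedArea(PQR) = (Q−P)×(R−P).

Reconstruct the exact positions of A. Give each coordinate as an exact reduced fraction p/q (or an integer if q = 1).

1. A_x = 36/41  [E, B, A are collinear ∩ CA ⟂ EB]
2. A_y = -127/41  [E, B, A are collinear ∩ CA ⟂ EB]
   → A = (36/41, -127/41)

A = (36/41, -127/41)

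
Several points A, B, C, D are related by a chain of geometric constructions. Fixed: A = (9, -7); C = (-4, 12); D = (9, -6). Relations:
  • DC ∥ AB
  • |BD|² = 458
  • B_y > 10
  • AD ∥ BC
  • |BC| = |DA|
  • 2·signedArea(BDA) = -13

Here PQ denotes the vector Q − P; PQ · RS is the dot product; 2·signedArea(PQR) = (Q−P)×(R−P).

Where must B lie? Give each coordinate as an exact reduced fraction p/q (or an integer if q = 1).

1. B_x = -4  [AD ∥ BC ∩ DC ∥ AB]
2. B_y = 11  [AD ∥ BC ∩ DC ∥ AB]
   → B = (-4, 11)

B = (-4, 11)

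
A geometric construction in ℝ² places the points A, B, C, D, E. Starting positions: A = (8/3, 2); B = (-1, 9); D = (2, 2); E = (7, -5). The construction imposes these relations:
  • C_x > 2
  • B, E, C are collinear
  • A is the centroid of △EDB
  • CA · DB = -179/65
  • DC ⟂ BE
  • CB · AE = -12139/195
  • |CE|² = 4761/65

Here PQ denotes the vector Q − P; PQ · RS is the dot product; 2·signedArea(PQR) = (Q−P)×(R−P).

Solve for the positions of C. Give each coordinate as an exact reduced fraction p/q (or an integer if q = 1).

C = (179/65, 158/65)

1. C_x = 179/65  [B, E, C are collinear ∩ DC ⟂ BE]
2. C_y = 158/65  [B, E, C are collinear ∩ DC ⟂ BE]
   → C = (179/65, 158/65)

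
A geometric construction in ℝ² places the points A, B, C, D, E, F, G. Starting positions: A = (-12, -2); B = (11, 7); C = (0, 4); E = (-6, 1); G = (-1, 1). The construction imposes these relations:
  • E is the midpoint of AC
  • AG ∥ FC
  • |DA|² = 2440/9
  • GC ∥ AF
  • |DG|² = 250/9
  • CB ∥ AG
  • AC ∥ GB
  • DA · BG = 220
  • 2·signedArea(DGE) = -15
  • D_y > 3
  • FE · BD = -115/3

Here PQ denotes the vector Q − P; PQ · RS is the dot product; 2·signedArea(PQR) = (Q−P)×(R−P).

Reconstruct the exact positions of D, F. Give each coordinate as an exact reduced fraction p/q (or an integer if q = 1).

1. D_x = 10/3  [DA · BG = 220 ∩ 2·signedArea(DGE) = -15]
2. D_y = 4  [DA · BG = 220 ∩ 2·signedArea(DGE) = -15]
   → D = (10/3, 4)
3. F_x = -11  [AG ∥ FC ∩ GC ∥ AF]
4. F_y = 1  [AG ∥ FC ∩ GC ∥ AF]
   → F = (-11, 1)

D = (10/3, 4)
F = (-11, 1)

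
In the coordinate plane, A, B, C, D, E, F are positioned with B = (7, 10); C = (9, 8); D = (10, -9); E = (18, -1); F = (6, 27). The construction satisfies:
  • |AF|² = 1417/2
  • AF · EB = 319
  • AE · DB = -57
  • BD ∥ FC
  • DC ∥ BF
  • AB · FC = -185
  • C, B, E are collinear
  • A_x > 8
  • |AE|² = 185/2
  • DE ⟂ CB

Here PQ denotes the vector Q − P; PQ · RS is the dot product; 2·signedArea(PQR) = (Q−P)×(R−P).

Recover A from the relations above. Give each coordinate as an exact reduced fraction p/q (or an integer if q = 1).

1. A_x = 17/2  [AF · EB = 319 ∩ AB · FC = -185]
2. A_y = 1/2  [AF · EB = 319 ∩ AB · FC = -185]
   → A = (17/2, 1/2)

A = (17/2, 1/2)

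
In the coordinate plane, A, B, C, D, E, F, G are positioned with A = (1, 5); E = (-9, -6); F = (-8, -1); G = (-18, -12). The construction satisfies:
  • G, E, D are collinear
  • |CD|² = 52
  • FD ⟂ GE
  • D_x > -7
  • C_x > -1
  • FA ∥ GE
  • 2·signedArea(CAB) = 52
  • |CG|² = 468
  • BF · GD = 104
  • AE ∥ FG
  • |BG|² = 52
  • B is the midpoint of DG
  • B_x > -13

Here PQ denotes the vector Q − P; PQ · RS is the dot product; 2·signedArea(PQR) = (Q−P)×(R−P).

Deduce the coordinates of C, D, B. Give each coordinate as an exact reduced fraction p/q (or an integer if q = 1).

1. D_x = -6  [G, E, D are collinear ∩ FD ⟂ GE]
2. D_y = -4  [G, E, D are collinear ∩ FD ⟂ GE]
   → D = (-6, -4)
3. B_x = -12  [B is the midpoint of DG]
4. B_y = -8  [B is the midpoint of DG]
   → B = (-12, -8)
5. C_x = 0  [line 13·x + -13·y + 0 = 0 ∩ |CD|² = 52]
6. C_y = 0  [line 13·x + -13·y + 0 = 0 ∩ |CD|² = 52]
   → C = (0, 0)

B = (-12, -8)
C = (0, 0)
D = (-6, -4)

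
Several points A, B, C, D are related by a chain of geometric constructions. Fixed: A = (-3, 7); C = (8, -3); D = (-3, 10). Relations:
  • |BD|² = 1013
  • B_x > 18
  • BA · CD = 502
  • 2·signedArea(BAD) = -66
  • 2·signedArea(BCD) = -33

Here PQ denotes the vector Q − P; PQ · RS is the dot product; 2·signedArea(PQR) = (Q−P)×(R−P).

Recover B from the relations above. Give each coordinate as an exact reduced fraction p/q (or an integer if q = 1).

B = (19, -13)

1. B_x = 19  [2·signedArea(BAD) = -66 ∩ 2·signedArea(BCD) = -33]
2. B_y = -13  [2·signedArea(BAD) = -66 ∩ 2·signedArea(BCD) = -33]
   → B = (19, -13)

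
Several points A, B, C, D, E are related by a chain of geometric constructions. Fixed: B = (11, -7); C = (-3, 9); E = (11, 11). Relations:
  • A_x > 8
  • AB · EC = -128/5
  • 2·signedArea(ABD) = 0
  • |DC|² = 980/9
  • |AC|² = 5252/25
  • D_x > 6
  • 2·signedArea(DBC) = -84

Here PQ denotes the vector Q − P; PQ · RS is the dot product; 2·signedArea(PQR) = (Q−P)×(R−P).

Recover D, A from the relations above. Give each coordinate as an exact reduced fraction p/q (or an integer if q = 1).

A = (41/5, -1/5)
D = (19/3, 13/3)

1. D_x = 19/3  [line -16·x + -14·y + 162 = 0 ∩ |DC|² = 980/9]
2. D_y = 13/3  [line -16·x + -14·y + 162 = 0 ∩ |DC|² = 980/9]
   → D = (19/3, 13/3)
3. A_x = 41/5  [2·signedArea(ABD) = 0 ∩ AB · EC = -128/5]
4. A_y = -1/5  [2·signedArea(ABD) = 0 ∩ AB · EC = -128/5]
   → A = (41/5, -1/5)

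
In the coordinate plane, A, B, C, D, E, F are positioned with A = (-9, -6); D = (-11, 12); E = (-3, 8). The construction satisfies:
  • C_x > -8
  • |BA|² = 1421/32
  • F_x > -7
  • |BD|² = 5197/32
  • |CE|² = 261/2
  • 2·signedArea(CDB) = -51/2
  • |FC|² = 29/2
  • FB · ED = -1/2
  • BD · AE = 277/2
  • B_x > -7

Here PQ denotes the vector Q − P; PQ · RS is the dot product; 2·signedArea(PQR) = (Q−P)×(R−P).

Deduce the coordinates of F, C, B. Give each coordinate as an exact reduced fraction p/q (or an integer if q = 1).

B = (-51/8, 1/8)
C = (-15/2, -5/2)
F = (-6, 1)

1. B_x = -51/8  [line -6·x + -14·y + -73/2 = 0 ∩ |BD|² = 5197/32]
2. B_y = 1/8  [line -6·x + -14·y + -73/2 = 0 ∩ |BD|² = 5197/32]
   → B = (-51/8, 1/8)
3. C_x = -15/2  [line 95/8·x + 37/8·y + 805/8 = 0 ∩ |CE|² = 261/2]
4. C_y = -5/2  [line 95/8·x + 37/8·y + 805/8 = 0 ∩ |CE|² = 261/2]
   → C = (-15/2, -5/2)
5. F_x = -6  [line 8·x + -4·y + 52 = 0 ∩ |FC|² = 29/2]
6. F_y = 1  [line 8·x + -4·y + 52 = 0 ∩ |FC|² = 29/2]
   → F = (-6, 1)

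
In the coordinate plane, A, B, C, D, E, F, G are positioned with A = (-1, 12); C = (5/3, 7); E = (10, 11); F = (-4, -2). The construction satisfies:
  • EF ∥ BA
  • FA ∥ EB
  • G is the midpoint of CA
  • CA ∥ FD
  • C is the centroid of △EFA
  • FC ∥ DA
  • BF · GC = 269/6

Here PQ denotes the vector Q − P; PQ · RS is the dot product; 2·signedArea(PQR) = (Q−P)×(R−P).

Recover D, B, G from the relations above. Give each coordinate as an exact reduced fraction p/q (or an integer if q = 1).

1. D_x = -20/3  [FC ∥ DA ∩ CA ∥ FD]
2. D_y = 3  [FC ∥ DA ∩ CA ∥ FD]
   → D = (-20/3, 3)
3. B_x = 13  [EF ∥ BA ∩ FA ∥ EB]
4. B_y = 25  [EF ∥ BA ∩ FA ∥ EB]
   → B = (13, 25)
5. G_x = 1/3  [G is the midpoint of CA]
6. G_y = 19/2  [G is the midpoint of CA]
   → G = (1/3, 19/2)

B = (13, 25)
D = (-20/3, 3)
G = (1/3, 19/2)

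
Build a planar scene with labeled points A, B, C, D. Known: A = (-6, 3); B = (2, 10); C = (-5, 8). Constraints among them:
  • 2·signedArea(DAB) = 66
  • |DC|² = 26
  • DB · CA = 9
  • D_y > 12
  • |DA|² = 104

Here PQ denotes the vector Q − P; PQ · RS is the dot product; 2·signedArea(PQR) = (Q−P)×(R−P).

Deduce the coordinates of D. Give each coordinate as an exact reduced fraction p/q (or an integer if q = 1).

D = (-4, 13)

1. D_x = -4  [2·signedArea(DAB) = 66 ∩ DB · CA = 9]
2. D_y = 13  [2·signedArea(DAB) = 66 ∩ DB · CA = 9]
   → D = (-4, 13)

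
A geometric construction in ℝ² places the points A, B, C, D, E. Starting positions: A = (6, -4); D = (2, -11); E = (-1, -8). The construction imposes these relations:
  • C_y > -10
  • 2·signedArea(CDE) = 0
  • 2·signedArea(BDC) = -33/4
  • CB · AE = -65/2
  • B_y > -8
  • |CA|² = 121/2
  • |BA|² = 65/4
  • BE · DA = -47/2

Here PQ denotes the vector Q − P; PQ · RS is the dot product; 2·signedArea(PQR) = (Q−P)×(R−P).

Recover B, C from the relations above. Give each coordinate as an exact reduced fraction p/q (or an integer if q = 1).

1. B_x = 4  [line -4·x + -7·y + -73/2 = 0 ∩ |BA|² = 65/4]
2. B_y = -15/2  [line -4·x + -7·y + -73/2 = 0 ∩ |BA|² = 65/4]
   → B = (4, -15/2)
3. C_x = 1/2  [2·signedArea(BDC) = -33/4 ∩ 2·signedArea(CDE) = 0]
4. C_y = -19/2  [2·signedArea(BDC) = -33/4 ∩ 2·signedArea(CDE) = 0]
   → C = (1/2, -19/2)

B = (4, -15/2)
C = (1/2, -19/2)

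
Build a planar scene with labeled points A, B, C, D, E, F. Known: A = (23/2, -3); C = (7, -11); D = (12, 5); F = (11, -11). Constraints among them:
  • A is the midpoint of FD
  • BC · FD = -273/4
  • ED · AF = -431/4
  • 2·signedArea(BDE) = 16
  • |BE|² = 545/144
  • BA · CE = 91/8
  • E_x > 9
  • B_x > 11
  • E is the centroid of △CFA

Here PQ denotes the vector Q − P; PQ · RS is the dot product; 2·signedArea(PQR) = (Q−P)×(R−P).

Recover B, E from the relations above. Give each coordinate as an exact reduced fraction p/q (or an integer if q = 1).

B = (45/4, -7)
E = (59/6, -25/3)

1. E_x = 59/6  [E is the centroid of △CFA]
2. E_y = -25/3  [E is the centroid of △CFA]
   → E = (59/6, -25/3)
3. B_x = 45/4  [BC · FD = -273/4 ∩ 2·signedArea(BDE) = 16]
4. B_y = -7  [BC · FD = -273/4 ∩ 2·signedArea(BDE) = 16]
   → B = (45/4, -7)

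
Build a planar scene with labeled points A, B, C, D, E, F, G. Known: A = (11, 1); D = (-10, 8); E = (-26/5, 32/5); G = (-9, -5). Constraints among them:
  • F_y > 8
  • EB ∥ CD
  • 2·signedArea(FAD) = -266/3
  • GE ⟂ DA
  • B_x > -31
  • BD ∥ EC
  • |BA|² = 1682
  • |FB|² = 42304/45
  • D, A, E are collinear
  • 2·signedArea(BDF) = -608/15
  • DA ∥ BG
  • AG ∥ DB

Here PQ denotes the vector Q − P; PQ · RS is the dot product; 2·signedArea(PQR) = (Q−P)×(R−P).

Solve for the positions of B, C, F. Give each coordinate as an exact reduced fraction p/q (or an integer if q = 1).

B = (-30, 2)
C = (74/5, 62/5)
F = (-2/15, 134/15)

1. B_x = -30  [DA ∥ BG ∩ AG ∥ DB]
2. B_y = 2  [DA ∥ BG ∩ AG ∥ DB]
   → B = (-30, 2)
3. C_x = 74/5  [EB ∥ CD ∩ BD ∥ EC]
4. C_y = 62/5  [EB ∥ CD ∩ BD ∥ EC]
   → C = (74/5, 62/5)
5. F_x = -2/15  [2·signedArea(FAD) = -266/3 ∩ 2·signedArea(BDF) = -608/15]
6. F_y = 134/15  [2·signedArea(FAD) = -266/3 ∩ 2·signedArea(BDF) = -608/15]
   → F = (-2/15, 134/15)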